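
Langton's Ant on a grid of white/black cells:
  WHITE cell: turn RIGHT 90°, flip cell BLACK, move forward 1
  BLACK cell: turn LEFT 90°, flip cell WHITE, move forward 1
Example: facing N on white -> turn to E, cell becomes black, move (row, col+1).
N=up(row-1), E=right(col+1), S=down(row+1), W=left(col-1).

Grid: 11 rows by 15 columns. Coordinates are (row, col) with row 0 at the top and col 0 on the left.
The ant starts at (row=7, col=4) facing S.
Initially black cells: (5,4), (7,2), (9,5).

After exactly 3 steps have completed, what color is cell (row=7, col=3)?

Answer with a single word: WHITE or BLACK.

Answer: BLACK

Derivation:
Step 1: on WHITE (7,4): turn R to W, flip to black, move to (7,3). |black|=4
Step 2: on WHITE (7,3): turn R to N, flip to black, move to (6,3). |black|=5
Step 3: on WHITE (6,3): turn R to E, flip to black, move to (6,4). |black|=6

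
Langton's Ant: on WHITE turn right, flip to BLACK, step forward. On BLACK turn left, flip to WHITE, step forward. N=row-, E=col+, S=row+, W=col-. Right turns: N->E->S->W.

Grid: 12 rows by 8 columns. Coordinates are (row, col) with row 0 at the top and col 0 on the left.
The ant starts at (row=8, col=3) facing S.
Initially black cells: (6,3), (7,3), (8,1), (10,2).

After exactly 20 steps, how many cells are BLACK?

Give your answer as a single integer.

Step 1: on WHITE (8,3): turn R to W, flip to black, move to (8,2). |black|=5
Step 2: on WHITE (8,2): turn R to N, flip to black, move to (7,2). |black|=6
Step 3: on WHITE (7,2): turn R to E, flip to black, move to (7,3). |black|=7
Step 4: on BLACK (7,3): turn L to N, flip to white, move to (6,3). |black|=6
Step 5: on BLACK (6,3): turn L to W, flip to white, move to (6,2). |black|=5
Step 6: on WHITE (6,2): turn R to N, flip to black, move to (5,2). |black|=6
Step 7: on WHITE (5,2): turn R to E, flip to black, move to (5,3). |black|=7
Step 8: on WHITE (5,3): turn R to S, flip to black, move to (6,3). |black|=8
Step 9: on WHITE (6,3): turn R to W, flip to black, move to (6,2). |black|=9
Step 10: on BLACK (6,2): turn L to S, flip to white, move to (7,2). |black|=8
Step 11: on BLACK (7,2): turn L to E, flip to white, move to (7,3). |black|=7
Step 12: on WHITE (7,3): turn R to S, flip to black, move to (8,3). |black|=8
Step 13: on BLACK (8,3): turn L to E, flip to white, move to (8,4). |black|=7
Step 14: on WHITE (8,4): turn R to S, flip to black, move to (9,4). |black|=8
Step 15: on WHITE (9,4): turn R to W, flip to black, move to (9,3). |black|=9
Step 16: on WHITE (9,3): turn R to N, flip to black, move to (8,3). |black|=10
Step 17: on WHITE (8,3): turn R to E, flip to black, move to (8,4). |black|=11
Step 18: on BLACK (8,4): turn L to N, flip to white, move to (7,4). |black|=10
Step 19: on WHITE (7,4): turn R to E, flip to black, move to (7,5). |black|=11
Step 20: on WHITE (7,5): turn R to S, flip to black, move to (8,5). |black|=12

Answer: 12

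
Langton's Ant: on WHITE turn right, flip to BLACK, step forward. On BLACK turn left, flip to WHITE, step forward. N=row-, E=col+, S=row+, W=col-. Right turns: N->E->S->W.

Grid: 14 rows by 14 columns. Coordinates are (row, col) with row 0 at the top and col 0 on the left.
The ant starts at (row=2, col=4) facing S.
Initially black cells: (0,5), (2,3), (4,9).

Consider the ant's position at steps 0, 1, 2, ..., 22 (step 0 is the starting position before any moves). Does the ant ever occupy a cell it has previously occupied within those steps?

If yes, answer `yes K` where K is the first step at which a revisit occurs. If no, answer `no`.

Step 1: on WHITE (2,4): turn R to W, flip to black, move to (2,3). |black|=4 — new cell
Step 2: on BLACK (2,3): turn L to S, flip to white, move to (3,3). |black|=3 — new cell
Step 3: on WHITE (3,3): turn R to W, flip to black, move to (3,2). |black|=4 — new cell
Step 4: on WHITE (3,2): turn R to N, flip to black, move to (2,2). |black|=5 — new cell
Step 5: on WHITE (2,2): turn R to E, flip to black, move to (2,3). |black|=6 — REVISIT

Answer: yes 5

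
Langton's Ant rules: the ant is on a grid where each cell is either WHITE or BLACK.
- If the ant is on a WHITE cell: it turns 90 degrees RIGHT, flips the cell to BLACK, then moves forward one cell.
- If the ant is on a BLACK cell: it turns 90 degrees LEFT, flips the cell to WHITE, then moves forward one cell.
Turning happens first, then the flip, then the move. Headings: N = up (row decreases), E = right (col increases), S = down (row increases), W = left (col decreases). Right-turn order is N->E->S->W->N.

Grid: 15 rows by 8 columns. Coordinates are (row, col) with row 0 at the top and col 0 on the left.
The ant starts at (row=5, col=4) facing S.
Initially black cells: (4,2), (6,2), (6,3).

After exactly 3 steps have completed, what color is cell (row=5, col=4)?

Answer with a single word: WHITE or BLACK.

Step 1: on WHITE (5,4): turn R to W, flip to black, move to (5,3). |black|=4
Step 2: on WHITE (5,3): turn R to N, flip to black, move to (4,3). |black|=5
Step 3: on WHITE (4,3): turn R to E, flip to black, move to (4,4). |black|=6

Answer: BLACK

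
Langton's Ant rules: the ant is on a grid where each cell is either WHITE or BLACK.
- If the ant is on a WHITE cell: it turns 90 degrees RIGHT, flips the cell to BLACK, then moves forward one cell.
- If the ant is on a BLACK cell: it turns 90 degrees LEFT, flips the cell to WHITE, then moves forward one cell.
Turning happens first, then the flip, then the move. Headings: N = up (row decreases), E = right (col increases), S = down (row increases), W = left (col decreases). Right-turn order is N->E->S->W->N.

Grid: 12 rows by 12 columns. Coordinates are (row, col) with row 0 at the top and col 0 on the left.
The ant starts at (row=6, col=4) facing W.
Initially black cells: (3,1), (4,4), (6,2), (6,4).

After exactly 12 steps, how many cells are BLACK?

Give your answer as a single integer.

Answer: 10

Derivation:
Step 1: on BLACK (6,4): turn L to S, flip to white, move to (7,4). |black|=3
Step 2: on WHITE (7,4): turn R to W, flip to black, move to (7,3). |black|=4
Step 3: on WHITE (7,3): turn R to N, flip to black, move to (6,3). |black|=5
Step 4: on WHITE (6,3): turn R to E, flip to black, move to (6,4). |black|=6
Step 5: on WHITE (6,4): turn R to S, flip to black, move to (7,4). |black|=7
Step 6: on BLACK (7,4): turn L to E, flip to white, move to (7,5). |black|=6
Step 7: on WHITE (7,5): turn R to S, flip to black, move to (8,5). |black|=7
Step 8: on WHITE (8,5): turn R to W, flip to black, move to (8,4). |black|=8
Step 9: on WHITE (8,4): turn R to N, flip to black, move to (7,4). |black|=9
Step 10: on WHITE (7,4): turn R to E, flip to black, move to (7,5). |black|=10
Step 11: on BLACK (7,5): turn L to N, flip to white, move to (6,5). |black|=9
Step 12: on WHITE (6,5): turn R to E, flip to black, move to (6,6). |black|=10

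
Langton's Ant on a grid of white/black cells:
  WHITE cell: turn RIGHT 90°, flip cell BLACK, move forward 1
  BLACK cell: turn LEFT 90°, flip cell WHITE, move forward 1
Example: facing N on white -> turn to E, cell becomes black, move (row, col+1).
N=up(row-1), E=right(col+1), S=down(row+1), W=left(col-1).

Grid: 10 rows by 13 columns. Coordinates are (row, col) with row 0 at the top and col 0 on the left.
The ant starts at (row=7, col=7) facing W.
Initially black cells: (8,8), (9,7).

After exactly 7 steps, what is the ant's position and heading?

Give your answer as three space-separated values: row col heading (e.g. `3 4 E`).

Answer: 7 6 N

Derivation:
Step 1: on WHITE (7,7): turn R to N, flip to black, move to (6,7). |black|=3
Step 2: on WHITE (6,7): turn R to E, flip to black, move to (6,8). |black|=4
Step 3: on WHITE (6,8): turn R to S, flip to black, move to (7,8). |black|=5
Step 4: on WHITE (7,8): turn R to W, flip to black, move to (7,7). |black|=6
Step 5: on BLACK (7,7): turn L to S, flip to white, move to (8,7). |black|=5
Step 6: on WHITE (8,7): turn R to W, flip to black, move to (8,6). |black|=6
Step 7: on WHITE (8,6): turn R to N, flip to black, move to (7,6). |black|=7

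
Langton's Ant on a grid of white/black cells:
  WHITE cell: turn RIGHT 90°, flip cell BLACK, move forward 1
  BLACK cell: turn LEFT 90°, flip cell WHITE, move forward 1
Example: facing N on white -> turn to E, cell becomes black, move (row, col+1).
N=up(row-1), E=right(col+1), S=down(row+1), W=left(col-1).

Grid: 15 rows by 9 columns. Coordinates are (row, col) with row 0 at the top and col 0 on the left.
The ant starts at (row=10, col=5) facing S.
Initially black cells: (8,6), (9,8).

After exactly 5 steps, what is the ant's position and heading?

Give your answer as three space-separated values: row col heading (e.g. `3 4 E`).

Answer: 10 6 E

Derivation:
Step 1: on WHITE (10,5): turn R to W, flip to black, move to (10,4). |black|=3
Step 2: on WHITE (10,4): turn R to N, flip to black, move to (9,4). |black|=4
Step 3: on WHITE (9,4): turn R to E, flip to black, move to (9,5). |black|=5
Step 4: on WHITE (9,5): turn R to S, flip to black, move to (10,5). |black|=6
Step 5: on BLACK (10,5): turn L to E, flip to white, move to (10,6). |black|=5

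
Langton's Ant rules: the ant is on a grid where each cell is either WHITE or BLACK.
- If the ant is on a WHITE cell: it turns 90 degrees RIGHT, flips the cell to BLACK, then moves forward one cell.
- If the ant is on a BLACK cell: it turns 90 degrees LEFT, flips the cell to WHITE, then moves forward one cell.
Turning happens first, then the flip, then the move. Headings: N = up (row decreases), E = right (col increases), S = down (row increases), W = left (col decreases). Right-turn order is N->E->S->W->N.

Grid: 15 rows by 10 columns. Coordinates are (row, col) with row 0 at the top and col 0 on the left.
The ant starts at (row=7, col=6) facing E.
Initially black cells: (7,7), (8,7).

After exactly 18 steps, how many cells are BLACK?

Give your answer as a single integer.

Answer: 10

Derivation:
Step 1: on WHITE (7,6): turn R to S, flip to black, move to (8,6). |black|=3
Step 2: on WHITE (8,6): turn R to W, flip to black, move to (8,5). |black|=4
Step 3: on WHITE (8,5): turn R to N, flip to black, move to (7,5). |black|=5
Step 4: on WHITE (7,5): turn R to E, flip to black, move to (7,6). |black|=6
Step 5: on BLACK (7,6): turn L to N, flip to white, move to (6,6). |black|=5
Step 6: on WHITE (6,6): turn R to E, flip to black, move to (6,7). |black|=6
Step 7: on WHITE (6,7): turn R to S, flip to black, move to (7,7). |black|=7
Step 8: on BLACK (7,7): turn L to E, flip to white, move to (7,8). |black|=6
Step 9: on WHITE (7,8): turn R to S, flip to black, move to (8,8). |black|=7
Step 10: on WHITE (8,8): turn R to W, flip to black, move to (8,7). |black|=8
Step 11: on BLACK (8,7): turn L to S, flip to white, move to (9,7). |black|=7
Step 12: on WHITE (9,7): turn R to W, flip to black, move to (9,6). |black|=8
Step 13: on WHITE (9,6): turn R to N, flip to black, move to (8,6). |black|=9
Step 14: on BLACK (8,6): turn L to W, flip to white, move to (8,5). |black|=8
Step 15: on BLACK (8,5): turn L to S, flip to white, move to (9,5). |black|=7
Step 16: on WHITE (9,5): turn R to W, flip to black, move to (9,4). |black|=8
Step 17: on WHITE (9,4): turn R to N, flip to black, move to (8,4). |black|=9
Step 18: on WHITE (8,4): turn R to E, flip to black, move to (8,5). |black|=10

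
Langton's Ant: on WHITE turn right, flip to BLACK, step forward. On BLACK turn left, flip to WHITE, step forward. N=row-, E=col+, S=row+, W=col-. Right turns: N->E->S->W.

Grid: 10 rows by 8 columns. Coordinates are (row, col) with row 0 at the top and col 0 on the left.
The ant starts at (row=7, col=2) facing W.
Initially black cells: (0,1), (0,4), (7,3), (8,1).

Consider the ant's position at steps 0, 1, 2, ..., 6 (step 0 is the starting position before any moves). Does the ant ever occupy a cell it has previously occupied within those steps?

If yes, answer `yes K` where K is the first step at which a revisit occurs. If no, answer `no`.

Step 1: on WHITE (7,2): turn R to N, flip to black, move to (6,2). |black|=5 — new cell
Step 2: on WHITE (6,2): turn R to E, flip to black, move to (6,3). |black|=6 — new cell
Step 3: on WHITE (6,3): turn R to S, flip to black, move to (7,3). |black|=7 — new cell
Step 4: on BLACK (7,3): turn L to E, flip to white, move to (7,4). |black|=6 — new cell
Step 5: on WHITE (7,4): turn R to S, flip to black, move to (8,4). |black|=7 — new cell
Step 6: on WHITE (8,4): turn R to W, flip to black, move to (8,3). |black|=8 — new cell
No revisit within 6 steps.

Answer: no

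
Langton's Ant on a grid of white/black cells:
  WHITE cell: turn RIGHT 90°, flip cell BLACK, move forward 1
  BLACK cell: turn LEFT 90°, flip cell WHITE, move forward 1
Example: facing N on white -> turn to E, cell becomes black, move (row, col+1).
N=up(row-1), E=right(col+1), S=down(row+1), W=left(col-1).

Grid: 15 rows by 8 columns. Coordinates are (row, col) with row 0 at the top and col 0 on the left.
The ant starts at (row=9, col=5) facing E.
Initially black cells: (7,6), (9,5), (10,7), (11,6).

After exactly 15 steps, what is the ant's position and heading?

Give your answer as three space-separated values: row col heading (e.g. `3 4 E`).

Answer: 9 4 S

Derivation:
Step 1: on BLACK (9,5): turn L to N, flip to white, move to (8,5). |black|=3
Step 2: on WHITE (8,5): turn R to E, flip to black, move to (8,6). |black|=4
Step 3: on WHITE (8,6): turn R to S, flip to black, move to (9,6). |black|=5
Step 4: on WHITE (9,6): turn R to W, flip to black, move to (9,5). |black|=6
Step 5: on WHITE (9,5): turn R to N, flip to black, move to (8,5). |black|=7
Step 6: on BLACK (8,5): turn L to W, flip to white, move to (8,4). |black|=6
Step 7: on WHITE (8,4): turn R to N, flip to black, move to (7,4). |black|=7
Step 8: on WHITE (7,4): turn R to E, flip to black, move to (7,5). |black|=8
Step 9: on WHITE (7,5): turn R to S, flip to black, move to (8,5). |black|=9
Step 10: on WHITE (8,5): turn R to W, flip to black, move to (8,4). |black|=10
Step 11: on BLACK (8,4): turn L to S, flip to white, move to (9,4). |black|=9
Step 12: on WHITE (9,4): turn R to W, flip to black, move to (9,3). |black|=10
Step 13: on WHITE (9,3): turn R to N, flip to black, move to (8,3). |black|=11
Step 14: on WHITE (8,3): turn R to E, flip to black, move to (8,4). |black|=12
Step 15: on WHITE (8,4): turn R to S, flip to black, move to (9,4). |black|=13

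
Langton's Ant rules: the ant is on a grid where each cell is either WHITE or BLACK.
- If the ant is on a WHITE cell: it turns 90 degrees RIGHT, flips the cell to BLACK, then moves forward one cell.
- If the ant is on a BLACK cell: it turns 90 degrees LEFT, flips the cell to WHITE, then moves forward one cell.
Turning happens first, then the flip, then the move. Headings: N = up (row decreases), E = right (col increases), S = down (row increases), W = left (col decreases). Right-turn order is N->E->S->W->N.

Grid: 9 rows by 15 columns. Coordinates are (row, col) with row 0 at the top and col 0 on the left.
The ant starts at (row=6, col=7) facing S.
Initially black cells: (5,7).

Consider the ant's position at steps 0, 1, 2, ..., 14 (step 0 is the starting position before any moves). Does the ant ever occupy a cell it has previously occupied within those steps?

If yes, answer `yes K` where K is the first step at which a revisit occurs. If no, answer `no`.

Step 1: on WHITE (6,7): turn R to W, flip to black, move to (6,6). |black|=2 — new cell
Step 2: on WHITE (6,6): turn R to N, flip to black, move to (5,6). |black|=3 — new cell
Step 3: on WHITE (5,6): turn R to E, flip to black, move to (5,7). |black|=4 — new cell
Step 4: on BLACK (5,7): turn L to N, flip to white, move to (4,7). |black|=3 — new cell
Step 5: on WHITE (4,7): turn R to E, flip to black, move to (4,8). |black|=4 — new cell
Step 6: on WHITE (4,8): turn R to S, flip to black, move to (5,8). |black|=5 — new cell
Step 7: on WHITE (5,8): turn R to W, flip to black, move to (5,7). |black|=6 — REVISIT

Answer: yes 7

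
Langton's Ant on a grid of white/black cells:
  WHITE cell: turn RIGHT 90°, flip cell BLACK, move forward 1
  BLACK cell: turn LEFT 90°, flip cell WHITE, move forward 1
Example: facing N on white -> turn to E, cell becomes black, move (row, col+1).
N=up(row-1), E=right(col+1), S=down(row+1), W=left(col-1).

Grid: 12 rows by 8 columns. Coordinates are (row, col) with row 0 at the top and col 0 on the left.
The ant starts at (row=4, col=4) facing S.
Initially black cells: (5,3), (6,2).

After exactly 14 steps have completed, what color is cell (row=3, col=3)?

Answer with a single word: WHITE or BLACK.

Answer: BLACK

Derivation:
Step 1: on WHITE (4,4): turn R to W, flip to black, move to (4,3). |black|=3
Step 2: on WHITE (4,3): turn R to N, flip to black, move to (3,3). |black|=4
Step 3: on WHITE (3,3): turn R to E, flip to black, move to (3,4). |black|=5
Step 4: on WHITE (3,4): turn R to S, flip to black, move to (4,4). |black|=6
Step 5: on BLACK (4,4): turn L to E, flip to white, move to (4,5). |black|=5
Step 6: on WHITE (4,5): turn R to S, flip to black, move to (5,5). |black|=6
Step 7: on WHITE (5,5): turn R to W, flip to black, move to (5,4). |black|=7
Step 8: on WHITE (5,4): turn R to N, flip to black, move to (4,4). |black|=8
Step 9: on WHITE (4,4): turn R to E, flip to black, move to (4,5). |black|=9
Step 10: on BLACK (4,5): turn L to N, flip to white, move to (3,5). |black|=8
Step 11: on WHITE (3,5): turn R to E, flip to black, move to (3,6). |black|=9
Step 12: on WHITE (3,6): turn R to S, flip to black, move to (4,6). |black|=10
Step 13: on WHITE (4,6): turn R to W, flip to black, move to (4,5). |black|=11
Step 14: on WHITE (4,5): turn R to N, flip to black, move to (3,5). |black|=12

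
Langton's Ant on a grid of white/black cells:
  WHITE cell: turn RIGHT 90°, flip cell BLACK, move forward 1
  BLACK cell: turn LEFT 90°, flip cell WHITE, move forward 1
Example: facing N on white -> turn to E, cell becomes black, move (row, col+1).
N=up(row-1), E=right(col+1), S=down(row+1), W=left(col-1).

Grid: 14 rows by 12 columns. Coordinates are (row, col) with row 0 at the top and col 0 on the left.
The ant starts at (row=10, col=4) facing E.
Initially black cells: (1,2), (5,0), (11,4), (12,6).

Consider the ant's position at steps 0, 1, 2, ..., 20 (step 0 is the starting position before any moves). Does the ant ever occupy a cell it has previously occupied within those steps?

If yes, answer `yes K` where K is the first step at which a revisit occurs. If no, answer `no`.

Step 1: on WHITE (10,4): turn R to S, flip to black, move to (11,4). |black|=5 — new cell
Step 2: on BLACK (11,4): turn L to E, flip to white, move to (11,5). |black|=4 — new cell
Step 3: on WHITE (11,5): turn R to S, flip to black, move to (12,5). |black|=5 — new cell
Step 4: on WHITE (12,5): turn R to W, flip to black, move to (12,4). |black|=6 — new cell
Step 5: on WHITE (12,4): turn R to N, flip to black, move to (11,4). |black|=7 — REVISIT

Answer: yes 5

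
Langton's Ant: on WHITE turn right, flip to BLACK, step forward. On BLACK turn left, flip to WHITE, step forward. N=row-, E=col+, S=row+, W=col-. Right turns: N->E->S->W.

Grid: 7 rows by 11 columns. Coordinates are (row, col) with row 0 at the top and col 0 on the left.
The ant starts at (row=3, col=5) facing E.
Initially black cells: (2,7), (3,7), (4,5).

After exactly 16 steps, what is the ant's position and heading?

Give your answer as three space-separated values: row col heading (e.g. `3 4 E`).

Step 1: on WHITE (3,5): turn R to S, flip to black, move to (4,5). |black|=4
Step 2: on BLACK (4,5): turn L to E, flip to white, move to (4,6). |black|=3
Step 3: on WHITE (4,6): turn R to S, flip to black, move to (5,6). |black|=4
Step 4: on WHITE (5,6): turn R to W, flip to black, move to (5,5). |black|=5
Step 5: on WHITE (5,5): turn R to N, flip to black, move to (4,5). |black|=6
Step 6: on WHITE (4,5): turn R to E, flip to black, move to (4,6). |black|=7
Step 7: on BLACK (4,6): turn L to N, flip to white, move to (3,6). |black|=6
Step 8: on WHITE (3,6): turn R to E, flip to black, move to (3,7). |black|=7
Step 9: on BLACK (3,7): turn L to N, flip to white, move to (2,7). |black|=6
Step 10: on BLACK (2,7): turn L to W, flip to white, move to (2,6). |black|=5
Step 11: on WHITE (2,6): turn R to N, flip to black, move to (1,6). |black|=6
Step 12: on WHITE (1,6): turn R to E, flip to black, move to (1,7). |black|=7
Step 13: on WHITE (1,7): turn R to S, flip to black, move to (2,7). |black|=8
Step 14: on WHITE (2,7): turn R to W, flip to black, move to (2,6). |black|=9
Step 15: on BLACK (2,6): turn L to S, flip to white, move to (3,6). |black|=8
Step 16: on BLACK (3,6): turn L to E, flip to white, move to (3,7). |black|=7

Answer: 3 7 E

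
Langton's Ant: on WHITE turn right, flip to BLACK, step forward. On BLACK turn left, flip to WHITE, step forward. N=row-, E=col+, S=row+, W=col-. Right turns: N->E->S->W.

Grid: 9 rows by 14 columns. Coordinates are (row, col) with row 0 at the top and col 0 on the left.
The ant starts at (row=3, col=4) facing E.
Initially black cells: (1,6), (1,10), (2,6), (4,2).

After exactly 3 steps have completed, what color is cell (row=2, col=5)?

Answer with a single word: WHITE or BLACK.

Step 1: on WHITE (3,4): turn R to S, flip to black, move to (4,4). |black|=5
Step 2: on WHITE (4,4): turn R to W, flip to black, move to (4,3). |black|=6
Step 3: on WHITE (4,3): turn R to N, flip to black, move to (3,3). |black|=7

Answer: WHITE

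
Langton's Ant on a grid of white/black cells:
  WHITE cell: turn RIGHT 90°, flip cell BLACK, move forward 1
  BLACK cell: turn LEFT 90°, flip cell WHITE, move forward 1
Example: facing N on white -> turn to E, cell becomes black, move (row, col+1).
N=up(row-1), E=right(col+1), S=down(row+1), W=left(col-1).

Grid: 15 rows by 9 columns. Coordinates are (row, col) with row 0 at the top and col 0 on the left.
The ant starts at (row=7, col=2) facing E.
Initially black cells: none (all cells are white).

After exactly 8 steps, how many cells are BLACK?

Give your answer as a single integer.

Answer: 6

Derivation:
Step 1: on WHITE (7,2): turn R to S, flip to black, move to (8,2). |black|=1
Step 2: on WHITE (8,2): turn R to W, flip to black, move to (8,1). |black|=2
Step 3: on WHITE (8,1): turn R to N, flip to black, move to (7,1). |black|=3
Step 4: on WHITE (7,1): turn R to E, flip to black, move to (7,2). |black|=4
Step 5: on BLACK (7,2): turn L to N, flip to white, move to (6,2). |black|=3
Step 6: on WHITE (6,2): turn R to E, flip to black, move to (6,3). |black|=4
Step 7: on WHITE (6,3): turn R to S, flip to black, move to (7,3). |black|=5
Step 8: on WHITE (7,3): turn R to W, flip to black, move to (7,2). |black|=6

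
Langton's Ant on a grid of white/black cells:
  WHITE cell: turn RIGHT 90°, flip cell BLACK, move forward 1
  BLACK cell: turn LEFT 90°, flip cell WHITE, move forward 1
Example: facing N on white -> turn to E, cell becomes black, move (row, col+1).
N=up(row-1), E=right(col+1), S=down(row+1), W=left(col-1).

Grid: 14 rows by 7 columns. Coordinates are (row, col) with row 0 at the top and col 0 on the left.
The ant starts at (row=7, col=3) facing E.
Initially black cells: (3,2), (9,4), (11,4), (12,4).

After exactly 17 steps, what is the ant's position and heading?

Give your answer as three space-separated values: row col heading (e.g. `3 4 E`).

Answer: 6 3 N

Derivation:
Step 1: on WHITE (7,3): turn R to S, flip to black, move to (8,3). |black|=5
Step 2: on WHITE (8,3): turn R to W, flip to black, move to (8,2). |black|=6
Step 3: on WHITE (8,2): turn R to N, flip to black, move to (7,2). |black|=7
Step 4: on WHITE (7,2): turn R to E, flip to black, move to (7,3). |black|=8
Step 5: on BLACK (7,3): turn L to N, flip to white, move to (6,3). |black|=7
Step 6: on WHITE (6,3): turn R to E, flip to black, move to (6,4). |black|=8
Step 7: on WHITE (6,4): turn R to S, flip to black, move to (7,4). |black|=9
Step 8: on WHITE (7,4): turn R to W, flip to black, move to (7,3). |black|=10
Step 9: on WHITE (7,3): turn R to N, flip to black, move to (6,3). |black|=11
Step 10: on BLACK (6,3): turn L to W, flip to white, move to (6,2). |black|=10
Step 11: on WHITE (6,2): turn R to N, flip to black, move to (5,2). |black|=11
Step 12: on WHITE (5,2): turn R to E, flip to black, move to (5,3). |black|=12
Step 13: on WHITE (5,3): turn R to S, flip to black, move to (6,3). |black|=13
Step 14: on WHITE (6,3): turn R to W, flip to black, move to (6,2). |black|=14
Step 15: on BLACK (6,2): turn L to S, flip to white, move to (7,2). |black|=13
Step 16: on BLACK (7,2): turn L to E, flip to white, move to (7,3). |black|=12
Step 17: on BLACK (7,3): turn L to N, flip to white, move to (6,3). |black|=11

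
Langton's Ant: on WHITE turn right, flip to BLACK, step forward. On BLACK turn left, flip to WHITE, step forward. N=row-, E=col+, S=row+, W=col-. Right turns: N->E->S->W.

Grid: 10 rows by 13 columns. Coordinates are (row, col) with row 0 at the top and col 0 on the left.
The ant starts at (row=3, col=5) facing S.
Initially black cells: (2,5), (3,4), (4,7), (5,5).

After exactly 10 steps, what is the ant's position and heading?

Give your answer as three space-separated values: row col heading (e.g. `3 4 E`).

Step 1: on WHITE (3,5): turn R to W, flip to black, move to (3,4). |black|=5
Step 2: on BLACK (3,4): turn L to S, flip to white, move to (4,4). |black|=4
Step 3: on WHITE (4,4): turn R to W, flip to black, move to (4,3). |black|=5
Step 4: on WHITE (4,3): turn R to N, flip to black, move to (3,3). |black|=6
Step 5: on WHITE (3,3): turn R to E, flip to black, move to (3,4). |black|=7
Step 6: on WHITE (3,4): turn R to S, flip to black, move to (4,4). |black|=8
Step 7: on BLACK (4,4): turn L to E, flip to white, move to (4,5). |black|=7
Step 8: on WHITE (4,5): turn R to S, flip to black, move to (5,5). |black|=8
Step 9: on BLACK (5,5): turn L to E, flip to white, move to (5,6). |black|=7
Step 10: on WHITE (5,6): turn R to S, flip to black, move to (6,6). |black|=8

Answer: 6 6 S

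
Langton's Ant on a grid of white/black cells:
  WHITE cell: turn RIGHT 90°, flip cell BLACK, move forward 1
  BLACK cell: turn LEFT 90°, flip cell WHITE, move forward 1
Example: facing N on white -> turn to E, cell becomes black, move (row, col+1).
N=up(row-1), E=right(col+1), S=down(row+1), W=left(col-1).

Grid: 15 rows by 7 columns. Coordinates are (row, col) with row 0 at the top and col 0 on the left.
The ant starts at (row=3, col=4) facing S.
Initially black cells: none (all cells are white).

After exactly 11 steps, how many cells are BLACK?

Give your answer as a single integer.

Step 1: on WHITE (3,4): turn R to W, flip to black, move to (3,3). |black|=1
Step 2: on WHITE (3,3): turn R to N, flip to black, move to (2,3). |black|=2
Step 3: on WHITE (2,3): turn R to E, flip to black, move to (2,4). |black|=3
Step 4: on WHITE (2,4): turn R to S, flip to black, move to (3,4). |black|=4
Step 5: on BLACK (3,4): turn L to E, flip to white, move to (3,5). |black|=3
Step 6: on WHITE (3,5): turn R to S, flip to black, move to (4,5). |black|=4
Step 7: on WHITE (4,5): turn R to W, flip to black, move to (4,4). |black|=5
Step 8: on WHITE (4,4): turn R to N, flip to black, move to (3,4). |black|=6
Step 9: on WHITE (3,4): turn R to E, flip to black, move to (3,5). |black|=7
Step 10: on BLACK (3,5): turn L to N, flip to white, move to (2,5). |black|=6
Step 11: on WHITE (2,5): turn R to E, flip to black, move to (2,6). |black|=7

Answer: 7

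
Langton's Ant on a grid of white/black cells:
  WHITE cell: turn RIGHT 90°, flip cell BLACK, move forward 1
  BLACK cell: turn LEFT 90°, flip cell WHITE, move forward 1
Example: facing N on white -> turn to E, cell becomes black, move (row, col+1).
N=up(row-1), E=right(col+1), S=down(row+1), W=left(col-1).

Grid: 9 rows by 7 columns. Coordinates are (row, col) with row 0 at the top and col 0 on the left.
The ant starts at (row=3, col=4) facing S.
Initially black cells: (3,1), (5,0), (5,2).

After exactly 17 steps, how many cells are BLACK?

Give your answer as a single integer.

Answer: 10

Derivation:
Step 1: on WHITE (3,4): turn R to W, flip to black, move to (3,3). |black|=4
Step 2: on WHITE (3,3): turn R to N, flip to black, move to (2,3). |black|=5
Step 3: on WHITE (2,3): turn R to E, flip to black, move to (2,4). |black|=6
Step 4: on WHITE (2,4): turn R to S, flip to black, move to (3,4). |black|=7
Step 5: on BLACK (3,4): turn L to E, flip to white, move to (3,5). |black|=6
Step 6: on WHITE (3,5): turn R to S, flip to black, move to (4,5). |black|=7
Step 7: on WHITE (4,5): turn R to W, flip to black, move to (4,4). |black|=8
Step 8: on WHITE (4,4): turn R to N, flip to black, move to (3,4). |black|=9
Step 9: on WHITE (3,4): turn R to E, flip to black, move to (3,5). |black|=10
Step 10: on BLACK (3,5): turn L to N, flip to white, move to (2,5). |black|=9
Step 11: on WHITE (2,5): turn R to E, flip to black, move to (2,6). |black|=10
Step 12: on WHITE (2,6): turn R to S, flip to black, move to (3,6). |black|=11
Step 13: on WHITE (3,6): turn R to W, flip to black, move to (3,5). |black|=12
Step 14: on WHITE (3,5): turn R to N, flip to black, move to (2,5). |black|=13
Step 15: on BLACK (2,5): turn L to W, flip to white, move to (2,4). |black|=12
Step 16: on BLACK (2,4): turn L to S, flip to white, move to (3,4). |black|=11
Step 17: on BLACK (3,4): turn L to E, flip to white, move to (3,5). |black|=10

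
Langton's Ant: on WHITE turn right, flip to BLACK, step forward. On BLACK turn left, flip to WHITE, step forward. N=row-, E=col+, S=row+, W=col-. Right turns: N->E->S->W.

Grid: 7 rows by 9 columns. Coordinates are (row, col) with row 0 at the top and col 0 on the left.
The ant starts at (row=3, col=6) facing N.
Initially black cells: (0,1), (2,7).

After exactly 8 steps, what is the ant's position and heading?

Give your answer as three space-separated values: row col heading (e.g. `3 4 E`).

Step 1: on WHITE (3,6): turn R to E, flip to black, move to (3,7). |black|=3
Step 2: on WHITE (3,7): turn R to S, flip to black, move to (4,7). |black|=4
Step 3: on WHITE (4,7): turn R to W, flip to black, move to (4,6). |black|=5
Step 4: on WHITE (4,6): turn R to N, flip to black, move to (3,6). |black|=6
Step 5: on BLACK (3,6): turn L to W, flip to white, move to (3,5). |black|=5
Step 6: on WHITE (3,5): turn R to N, flip to black, move to (2,5). |black|=6
Step 7: on WHITE (2,5): turn R to E, flip to black, move to (2,6). |black|=7
Step 8: on WHITE (2,6): turn R to S, flip to black, move to (3,6). |black|=8

Answer: 3 6 S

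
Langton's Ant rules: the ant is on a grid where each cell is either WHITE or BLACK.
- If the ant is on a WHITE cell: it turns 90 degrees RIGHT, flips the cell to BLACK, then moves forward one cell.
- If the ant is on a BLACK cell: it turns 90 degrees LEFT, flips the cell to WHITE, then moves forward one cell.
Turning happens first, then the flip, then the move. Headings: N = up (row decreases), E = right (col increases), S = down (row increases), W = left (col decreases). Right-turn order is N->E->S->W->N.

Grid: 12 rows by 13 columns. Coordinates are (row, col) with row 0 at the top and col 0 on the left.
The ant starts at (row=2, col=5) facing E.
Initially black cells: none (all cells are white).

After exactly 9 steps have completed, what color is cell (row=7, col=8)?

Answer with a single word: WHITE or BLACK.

Step 1: on WHITE (2,5): turn R to S, flip to black, move to (3,5). |black|=1
Step 2: on WHITE (3,5): turn R to W, flip to black, move to (3,4). |black|=2
Step 3: on WHITE (3,4): turn R to N, flip to black, move to (2,4). |black|=3
Step 4: on WHITE (2,4): turn R to E, flip to black, move to (2,5). |black|=4
Step 5: on BLACK (2,5): turn L to N, flip to white, move to (1,5). |black|=3
Step 6: on WHITE (1,5): turn R to E, flip to black, move to (1,6). |black|=4
Step 7: on WHITE (1,6): turn R to S, flip to black, move to (2,6). |black|=5
Step 8: on WHITE (2,6): turn R to W, flip to black, move to (2,5). |black|=6
Step 9: on WHITE (2,5): turn R to N, flip to black, move to (1,5). |black|=7

Answer: WHITE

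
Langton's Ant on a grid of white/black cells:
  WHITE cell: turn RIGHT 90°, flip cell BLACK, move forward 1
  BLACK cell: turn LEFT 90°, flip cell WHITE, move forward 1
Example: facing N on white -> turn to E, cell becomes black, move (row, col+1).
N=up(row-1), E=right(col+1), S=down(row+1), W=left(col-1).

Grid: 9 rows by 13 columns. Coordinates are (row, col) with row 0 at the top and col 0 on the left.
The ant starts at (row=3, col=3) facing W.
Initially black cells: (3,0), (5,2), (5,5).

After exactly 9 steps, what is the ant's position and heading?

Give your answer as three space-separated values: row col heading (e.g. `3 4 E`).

Step 1: on WHITE (3,3): turn R to N, flip to black, move to (2,3). |black|=4
Step 2: on WHITE (2,3): turn R to E, flip to black, move to (2,4). |black|=5
Step 3: on WHITE (2,4): turn R to S, flip to black, move to (3,4). |black|=6
Step 4: on WHITE (3,4): turn R to W, flip to black, move to (3,3). |black|=7
Step 5: on BLACK (3,3): turn L to S, flip to white, move to (4,3). |black|=6
Step 6: on WHITE (4,3): turn R to W, flip to black, move to (4,2). |black|=7
Step 7: on WHITE (4,2): turn R to N, flip to black, move to (3,2). |black|=8
Step 8: on WHITE (3,2): turn R to E, flip to black, move to (3,3). |black|=9
Step 9: on WHITE (3,3): turn R to S, flip to black, move to (4,3). |black|=10

Answer: 4 3 S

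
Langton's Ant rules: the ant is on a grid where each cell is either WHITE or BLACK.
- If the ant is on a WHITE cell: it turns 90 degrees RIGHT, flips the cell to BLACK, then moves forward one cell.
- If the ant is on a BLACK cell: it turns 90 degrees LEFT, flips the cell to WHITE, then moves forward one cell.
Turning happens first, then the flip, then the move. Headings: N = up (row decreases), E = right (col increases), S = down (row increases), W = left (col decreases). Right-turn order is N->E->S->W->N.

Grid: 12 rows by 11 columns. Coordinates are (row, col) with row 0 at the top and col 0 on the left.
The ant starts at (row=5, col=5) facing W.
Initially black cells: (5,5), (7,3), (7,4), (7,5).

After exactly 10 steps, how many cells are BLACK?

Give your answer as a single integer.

Step 1: on BLACK (5,5): turn L to S, flip to white, move to (6,5). |black|=3
Step 2: on WHITE (6,5): turn R to W, flip to black, move to (6,4). |black|=4
Step 3: on WHITE (6,4): turn R to N, flip to black, move to (5,4). |black|=5
Step 4: on WHITE (5,4): turn R to E, flip to black, move to (5,5). |black|=6
Step 5: on WHITE (5,5): turn R to S, flip to black, move to (6,5). |black|=7
Step 6: on BLACK (6,5): turn L to E, flip to white, move to (6,6). |black|=6
Step 7: on WHITE (6,6): turn R to S, flip to black, move to (7,6). |black|=7
Step 8: on WHITE (7,6): turn R to W, flip to black, move to (7,5). |black|=8
Step 9: on BLACK (7,5): turn L to S, flip to white, move to (8,5). |black|=7
Step 10: on WHITE (8,5): turn R to W, flip to black, move to (8,4). |black|=8

Answer: 8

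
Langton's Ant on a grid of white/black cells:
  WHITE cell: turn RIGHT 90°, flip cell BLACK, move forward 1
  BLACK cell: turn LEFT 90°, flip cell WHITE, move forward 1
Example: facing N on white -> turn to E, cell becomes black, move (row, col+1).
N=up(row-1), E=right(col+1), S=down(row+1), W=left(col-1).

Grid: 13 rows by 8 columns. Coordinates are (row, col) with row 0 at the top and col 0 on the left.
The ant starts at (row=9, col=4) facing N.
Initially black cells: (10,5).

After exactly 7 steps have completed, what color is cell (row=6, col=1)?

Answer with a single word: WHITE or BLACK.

Answer: WHITE

Derivation:
Step 1: on WHITE (9,4): turn R to E, flip to black, move to (9,5). |black|=2
Step 2: on WHITE (9,5): turn R to S, flip to black, move to (10,5). |black|=3
Step 3: on BLACK (10,5): turn L to E, flip to white, move to (10,6). |black|=2
Step 4: on WHITE (10,6): turn R to S, flip to black, move to (11,6). |black|=3
Step 5: on WHITE (11,6): turn R to W, flip to black, move to (11,5). |black|=4
Step 6: on WHITE (11,5): turn R to N, flip to black, move to (10,5). |black|=5
Step 7: on WHITE (10,5): turn R to E, flip to black, move to (10,6). |black|=6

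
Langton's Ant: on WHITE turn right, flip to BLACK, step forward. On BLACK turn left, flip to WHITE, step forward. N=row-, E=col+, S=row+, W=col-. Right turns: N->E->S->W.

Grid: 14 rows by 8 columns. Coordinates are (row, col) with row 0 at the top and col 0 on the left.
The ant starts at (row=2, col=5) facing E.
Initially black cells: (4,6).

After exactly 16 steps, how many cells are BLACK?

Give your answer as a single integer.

Step 1: on WHITE (2,5): turn R to S, flip to black, move to (3,5). |black|=2
Step 2: on WHITE (3,5): turn R to W, flip to black, move to (3,4). |black|=3
Step 3: on WHITE (3,4): turn R to N, flip to black, move to (2,4). |black|=4
Step 4: on WHITE (2,4): turn R to E, flip to black, move to (2,5). |black|=5
Step 5: on BLACK (2,5): turn L to N, flip to white, move to (1,5). |black|=4
Step 6: on WHITE (1,5): turn R to E, flip to black, move to (1,6). |black|=5
Step 7: on WHITE (1,6): turn R to S, flip to black, move to (2,6). |black|=6
Step 8: on WHITE (2,6): turn R to W, flip to black, move to (2,5). |black|=7
Step 9: on WHITE (2,5): turn R to N, flip to black, move to (1,5). |black|=8
Step 10: on BLACK (1,5): turn L to W, flip to white, move to (1,4). |black|=7
Step 11: on WHITE (1,4): turn R to N, flip to black, move to (0,4). |black|=8
Step 12: on WHITE (0,4): turn R to E, flip to black, move to (0,5). |black|=9
Step 13: on WHITE (0,5): turn R to S, flip to black, move to (1,5). |black|=10
Step 14: on WHITE (1,5): turn R to W, flip to black, move to (1,4). |black|=11
Step 15: on BLACK (1,4): turn L to S, flip to white, move to (2,4). |black|=10
Step 16: on BLACK (2,4): turn L to E, flip to white, move to (2,5). |black|=9

Answer: 9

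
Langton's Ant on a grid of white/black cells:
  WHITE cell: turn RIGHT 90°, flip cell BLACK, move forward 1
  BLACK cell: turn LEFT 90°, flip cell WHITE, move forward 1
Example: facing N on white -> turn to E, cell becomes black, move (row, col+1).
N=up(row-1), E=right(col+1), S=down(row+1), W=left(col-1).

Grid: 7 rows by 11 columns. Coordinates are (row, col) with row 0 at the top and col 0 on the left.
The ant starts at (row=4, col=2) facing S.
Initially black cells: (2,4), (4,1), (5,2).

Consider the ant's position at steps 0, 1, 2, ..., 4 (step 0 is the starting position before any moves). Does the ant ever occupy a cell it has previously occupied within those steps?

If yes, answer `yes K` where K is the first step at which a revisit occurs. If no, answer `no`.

Step 1: on WHITE (4,2): turn R to W, flip to black, move to (4,1). |black|=4 — new cell
Step 2: on BLACK (4,1): turn L to S, flip to white, move to (5,1). |black|=3 — new cell
Step 3: on WHITE (5,1): turn R to W, flip to black, move to (5,0). |black|=4 — new cell
Step 4: on WHITE (5,0): turn R to N, flip to black, move to (4,0). |black|=5 — new cell
No revisit within 4 steps.

Answer: no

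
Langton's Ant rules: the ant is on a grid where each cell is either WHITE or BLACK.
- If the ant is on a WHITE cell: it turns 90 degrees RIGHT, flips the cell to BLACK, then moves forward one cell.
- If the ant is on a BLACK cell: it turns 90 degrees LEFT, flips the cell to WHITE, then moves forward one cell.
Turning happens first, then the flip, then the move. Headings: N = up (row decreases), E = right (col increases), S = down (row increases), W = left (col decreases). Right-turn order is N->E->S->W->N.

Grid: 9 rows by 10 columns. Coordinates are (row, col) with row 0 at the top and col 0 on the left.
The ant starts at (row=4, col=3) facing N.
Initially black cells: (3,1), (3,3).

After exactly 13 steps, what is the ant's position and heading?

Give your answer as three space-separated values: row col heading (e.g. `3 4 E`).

Step 1: on WHITE (4,3): turn R to E, flip to black, move to (4,4). |black|=3
Step 2: on WHITE (4,4): turn R to S, flip to black, move to (5,4). |black|=4
Step 3: on WHITE (5,4): turn R to W, flip to black, move to (5,3). |black|=5
Step 4: on WHITE (5,3): turn R to N, flip to black, move to (4,3). |black|=6
Step 5: on BLACK (4,3): turn L to W, flip to white, move to (4,2). |black|=5
Step 6: on WHITE (4,2): turn R to N, flip to black, move to (3,2). |black|=6
Step 7: on WHITE (3,2): turn R to E, flip to black, move to (3,3). |black|=7
Step 8: on BLACK (3,3): turn L to N, flip to white, move to (2,3). |black|=6
Step 9: on WHITE (2,3): turn R to E, flip to black, move to (2,4). |black|=7
Step 10: on WHITE (2,4): turn R to S, flip to black, move to (3,4). |black|=8
Step 11: on WHITE (3,4): turn R to W, flip to black, move to (3,3). |black|=9
Step 12: on WHITE (3,3): turn R to N, flip to black, move to (2,3). |black|=10
Step 13: on BLACK (2,3): turn L to W, flip to white, move to (2,2). |black|=9

Answer: 2 2 W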